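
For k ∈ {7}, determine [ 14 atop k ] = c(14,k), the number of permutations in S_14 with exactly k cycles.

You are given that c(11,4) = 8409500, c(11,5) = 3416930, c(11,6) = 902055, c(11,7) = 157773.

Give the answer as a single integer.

[12] T[12,5]:11*3416930+8409500=45995730 · T[12,6]:11*902055+3416930=13339535 · T[12,7]:11*157773+902055=2637558
[13] T[13,6]:12*13339535+45995730=206070150 · T[13,7]:12*2637558+13339535=44990231
[14] T[14,7]:13*44990231+206070150=790943153
Read c(14,7) = 790943153.

790943153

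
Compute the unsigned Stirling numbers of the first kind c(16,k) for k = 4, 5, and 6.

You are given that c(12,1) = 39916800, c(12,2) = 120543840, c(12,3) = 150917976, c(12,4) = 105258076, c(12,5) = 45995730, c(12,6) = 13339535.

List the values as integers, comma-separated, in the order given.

row 13: T[13][1]=12·39916800+0=479001600  T[13][2]=12·120543840+39916800=1486442880  T[13][3]=12·150917976+120543840=1931559552  T[13][4]=12·105258076+150917976=1414014888  T[13][5]=12·45995730+105258076=657206836  T[13][6]=12·13339535+45995730=206070150
row 14: T[14][2]=13·1486442880+479001600=19802759040  T[14][3]=13·1931559552+1486442880=26596717056  T[14][4]=13·1414014888+1931559552=20313753096  T[14][5]=13·657206836+1414014888=9957703756  T[14][6]=13·206070150+657206836=3336118786
row 15: T[15][3]=14·26596717056+19802759040=392156797824  T[15][4]=14·20313753096+26596717056=310989260400  T[15][5]=14·9957703756+20313753096=159721605680  T[15][6]=14·3336118786+9957703756=56663366760
row 16: T[16][4]=15·310989260400+392156797824=5056995703824  T[16][5]=15·159721605680+310989260400=2706813345600  T[16][6]=15·56663366760+159721605680=1009672107080
Read c(16,4) = 5056995703824, c(16,5) = 2706813345600, c(16,6) = 1009672107080.

5056995703824, 2706813345600, 1009672107080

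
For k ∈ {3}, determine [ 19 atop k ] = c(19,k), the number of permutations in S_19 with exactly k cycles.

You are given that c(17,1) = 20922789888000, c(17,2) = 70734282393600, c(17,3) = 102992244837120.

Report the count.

34012249593822720

@18  (18,2):70734282393600·17+20922789888000→1223405590579200, (18,3):102992244837120·17+70734282393600→1821602444624640
@19  (19,3):1821602444624640·18+1223405590579200→34012249593822720
Read c(19,3) = 34012249593822720.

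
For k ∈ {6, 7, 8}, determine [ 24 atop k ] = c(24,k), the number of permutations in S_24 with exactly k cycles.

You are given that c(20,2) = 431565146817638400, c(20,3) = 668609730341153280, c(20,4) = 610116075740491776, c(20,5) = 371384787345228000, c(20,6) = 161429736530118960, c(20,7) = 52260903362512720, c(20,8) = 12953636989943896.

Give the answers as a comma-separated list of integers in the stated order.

50779532534302850198976, 18588776355051949776576, 5304713715525445812976

[21] T[21,3]:20*668609730341153280+431565146817638400=13803759753640704000 · T[21,4]:20*610116075740491776+668609730341153280=12870931245150988800 · T[21,5]:20*371384787345228000+610116075740491776=8037811822645051776 · T[21,6]:20*161429736530118960+371384787345228000=3599979517947607200 · T[21,7]:20*52260903362512720+161429736530118960=1206647803780373360 · T[21,8]:20*12953636989943896+52260903362512720=311333643161390640
[22] T[22,4]:21*12870931245150988800+13803759753640704000=284093315901811468800 · T[22,5]:21*8037811822645051776+12870931245150988800=181664979520697076096 · T[22,6]:21*3599979517947607200+8037811822645051776=83637381699544802976 · T[22,7]:21*1206647803780373360+3599979517947607200=28939583397335447760 · T[22,8]:21*311333643161390640+1206647803780373360=7744654310169576800
[23] T[23,5]:22*181664979520697076096+284093315901811468800=4280722865357147142912 · T[23,6]:22*83637381699544802976+181664979520697076096=2021687376910682741568 · T[23,7]:22*28939583397335447760+83637381699544802976=720308216440924653696 · T[23,8]:22*7744654310169576800+28939583397335447760=199321978221066137360
[24] T[24,6]:23*2021687376910682741568+4280722865357147142912=50779532534302850198976 · T[24,7]:23*720308216440924653696+2021687376910682741568=18588776355051949776576 · T[24,8]:23*199321978221066137360+720308216440924653696=5304713715525445812976
Read c(24,6) = 50779532534302850198976, c(24,7) = 18588776355051949776576, c(24,8) = 5304713715525445812976.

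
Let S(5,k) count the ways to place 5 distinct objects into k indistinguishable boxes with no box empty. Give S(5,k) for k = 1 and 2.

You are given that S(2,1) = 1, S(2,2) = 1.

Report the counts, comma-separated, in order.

1, 15

@3  (3,1):1·1+0→1, (3,2):1·2+1→3
@4  (4,1):1·1+0→1, (4,2):3·2+1→7
@5  (5,1):1·1+0→1, (5,2):7·2+1→15
Read S(5,1) = 1, S(5,2) = 15.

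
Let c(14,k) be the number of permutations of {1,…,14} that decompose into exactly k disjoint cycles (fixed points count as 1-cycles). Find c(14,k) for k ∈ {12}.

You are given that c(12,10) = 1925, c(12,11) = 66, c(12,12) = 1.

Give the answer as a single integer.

3731

i=13: T(13,11)=1925+12·66=2717 | T(13,12)=66+12·1=78
i=14: T(14,12)=2717+13·78=3731
Read c(14,12) = 3731.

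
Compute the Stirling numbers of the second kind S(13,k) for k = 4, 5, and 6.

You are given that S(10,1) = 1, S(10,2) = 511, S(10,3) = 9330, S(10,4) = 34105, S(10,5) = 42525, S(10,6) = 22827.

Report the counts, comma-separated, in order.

@11  (11,2):511·2+1→1023, (11,3):9330·3+511→28501, (11,4):34105·4+9330→145750, (11,5):42525·5+34105→246730, (11,6):22827·6+42525→179487
@12  (12,3):28501·3+1023→86526, (12,4):145750·4+28501→611501, (12,5):246730·5+145750→1379400, (12,6):179487·6+246730→1323652
@13  (13,4):611501·4+86526→2532530, (13,5):1379400·5+611501→7508501, (13,6):1323652·6+1379400→9321312
Read S(13,4) = 2532530, S(13,5) = 7508501, S(13,6) = 9321312.

2532530, 7508501, 9321312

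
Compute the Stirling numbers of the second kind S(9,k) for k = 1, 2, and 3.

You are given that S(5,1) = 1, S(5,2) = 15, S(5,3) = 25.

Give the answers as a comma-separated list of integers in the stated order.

1, 255, 3025

[6] T[6,1]:1*1+0=1 · T[6,2]:2*15+1=31 · T[6,3]:3*25+15=90
[7] T[7,1]:1*1+0=1 · T[7,2]:2*31+1=63 · T[7,3]:3*90+31=301
[8] T[8,1]:1*1+0=1 · T[8,2]:2*63+1=127 · T[8,3]:3*301+63=966
[9] T[9,1]:1*1+0=1 · T[9,2]:2*127+1=255 · T[9,3]:3*966+127=3025
Read S(9,1) = 1, S(9,2) = 255, S(9,3) = 3025.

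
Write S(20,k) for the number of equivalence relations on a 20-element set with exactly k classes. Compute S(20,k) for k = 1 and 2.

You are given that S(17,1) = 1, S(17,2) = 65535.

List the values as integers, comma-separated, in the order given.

1, 524287

row 18: T[18][1]=1·1+0=1  T[18][2]=2·65535+1=131071
row 19: T[19][1]=1·1+0=1  T[19][2]=2·131071+1=262143
row 20: T[20][1]=1·1+0=1  T[20][2]=2·262143+1=524287
Read S(20,1) = 1, S(20,2) = 524287.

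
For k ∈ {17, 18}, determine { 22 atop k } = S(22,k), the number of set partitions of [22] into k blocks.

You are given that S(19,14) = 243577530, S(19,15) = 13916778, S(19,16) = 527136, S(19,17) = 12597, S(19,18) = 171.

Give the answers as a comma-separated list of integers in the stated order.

1404142047, 53374629

@20  (20,15):13916778·15+243577530→452329200, (20,16):527136·16+13916778→22350954, (20,17):12597·17+527136→741285, (20,18):171·18+12597→15675
@21  (21,16):22350954·16+452329200→809944464, (21,17):741285·17+22350954→34952799, (21,18):15675·18+741285→1023435
@22  (22,17):34952799·17+809944464→1404142047, (22,18):1023435·18+34952799→53374629
Read S(22,17) = 1404142047, S(22,18) = 53374629.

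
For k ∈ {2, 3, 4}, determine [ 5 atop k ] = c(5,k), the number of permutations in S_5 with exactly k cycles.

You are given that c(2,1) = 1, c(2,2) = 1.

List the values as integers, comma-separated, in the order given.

[3] T[3,1]:2*1+0=2 · T[3,2]:2*1+1=3 · T[3,3]:2*0+1=1
[4] T[4,1]:3*2+0=6 · T[4,2]:3*3+2=11 · T[4,3]:3*1+3=6 · T[4,4]:3*0+1=1
[5] T[5,2]:4*11+6=50 · T[5,3]:4*6+11=35 · T[5,4]:4*1+6=10
Read c(5,2) = 50, c(5,3) = 35, c(5,4) = 10.

50, 35, 10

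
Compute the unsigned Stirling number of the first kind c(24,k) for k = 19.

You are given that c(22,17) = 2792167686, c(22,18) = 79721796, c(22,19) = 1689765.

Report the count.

i=23: T(23,18)=2792167686+22·79721796=4546047198 | T(23,19)=79721796+22·1689765=116896626
i=24: T(24,19)=4546047198+23·116896626=7234669596
Read c(24,19) = 7234669596.

7234669596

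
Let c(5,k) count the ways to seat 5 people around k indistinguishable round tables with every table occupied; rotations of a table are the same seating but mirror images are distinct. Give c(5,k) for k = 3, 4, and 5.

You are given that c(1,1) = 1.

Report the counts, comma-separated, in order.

35, 10, 1

i=2: T(2,1)=0+1·1=1 | T(2,2)=1+1·0=1
i=3: T(3,1)=0+2·1=2 | T(3,2)=1+2·1=3 | T(3,3)=1+2·0=1
i=4: T(4,2)=2+3·3=11 | T(4,3)=3+3·1=6 | T(4,4)=1+3·0=1
i=5: T(5,3)=11+4·6=35 | T(5,4)=6+4·1=10 | T(5,5)=1+4·0=1
Read c(5,3) = 35, c(5,4) = 10, c(5,5) = 1.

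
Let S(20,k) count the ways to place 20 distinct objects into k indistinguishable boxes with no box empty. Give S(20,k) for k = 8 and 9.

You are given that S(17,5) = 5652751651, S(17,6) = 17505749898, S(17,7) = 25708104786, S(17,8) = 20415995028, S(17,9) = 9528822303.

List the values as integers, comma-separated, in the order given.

15170932662679, 12011282644725

@18  (18,6):17505749898·6+5652751651→110687251039, (18,7):25708104786·7+17505749898→197462483400, (18,8):20415995028·8+25708104786→189036065010, (18,9):9528822303·9+20415995028→106175395755
@19  (19,7):197462483400·7+110687251039→1492924634839, (19,8):189036065010·8+197462483400→1709751003480, (19,9):106175395755·9+189036065010→1144614626805
@20  (20,8):1709751003480·8+1492924634839→15170932662679, (20,9):1144614626805·9+1709751003480→12011282644725
Read S(20,8) = 15170932662679, S(20,9) = 12011282644725.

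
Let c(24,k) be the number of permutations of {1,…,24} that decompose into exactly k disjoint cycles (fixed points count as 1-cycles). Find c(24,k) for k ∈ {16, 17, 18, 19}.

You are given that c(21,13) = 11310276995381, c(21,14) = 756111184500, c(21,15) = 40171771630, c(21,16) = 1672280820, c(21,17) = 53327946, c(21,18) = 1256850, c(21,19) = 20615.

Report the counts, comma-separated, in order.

137272511800831, 6400590336096, 241276443496, 7234669596

@22  (22,14):756111184500·21+11310276995381→27188611869881, (22,15):40171771630·21+756111184500→1599718388730, (22,16):1672280820·21+40171771630→75289668850, (22,17):53327946·21+1672280820→2792167686, (22,18):1256850·21+53327946→79721796, (22,19):20615·21+1256850→1689765
@23  (23,15):1599718388730·22+27188611869881→62382416421941, (23,16):75289668850·22+1599718388730→3256091103430, (23,17):2792167686·22+75289668850→136717357942, (23,18):79721796·22+2792167686→4546047198, (23,19):1689765·22+79721796→116896626
@24  (24,16):3256091103430·23+62382416421941→137272511800831, (24,17):136717357942·23+3256091103430→6400590336096, (24,18):4546047198·23+136717357942→241276443496, (24,19):116896626·23+4546047198→7234669596
Read c(24,16) = 137272511800831, c(24,17) = 6400590336096, c(24,18) = 241276443496, c(24,19) = 7234669596.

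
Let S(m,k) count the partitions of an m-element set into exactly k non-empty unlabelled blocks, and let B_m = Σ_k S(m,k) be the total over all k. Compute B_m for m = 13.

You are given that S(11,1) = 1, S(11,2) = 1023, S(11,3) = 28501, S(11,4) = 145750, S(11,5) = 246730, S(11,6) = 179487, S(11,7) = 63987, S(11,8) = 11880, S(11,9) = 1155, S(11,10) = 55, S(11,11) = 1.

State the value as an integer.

27644437

@12  (12,1):1·1+0→1, (12,2):1023·2+1→2047, (12,3):28501·3+1023→86526, (12,4):145750·4+28501→611501, (12,5):246730·5+145750→1379400, (12,6):179487·6+246730→1323652, (12,7):63987·7+179487→627396, (12,8):11880·8+63987→159027, (12,9):1155·9+11880→22275, (12,10):55·10+1155→1705, (12,11):1·11+55→66, (12,12):0·12+1→1
@13  (13,1):1·1+0→1, (13,2):2047·2+1→4095, (13,3):86526·3+2047→261625, (13,4):611501·4+86526→2532530, (13,5):1379400·5+611501→7508501, (13,6):1323652·6+1379400→9321312, (13,7):627396·7+1323652→5715424, (13,8):159027·8+627396→1899612, (13,9):22275·9+159027→359502, (13,10):1705·10+22275→39325, (13,11):66·11+1705→2431, (13,12):1·12+66→78, (13,13):0·13+1→1
B_13 = ΣS(13,k) = 1+4095+261625+2532530+7508501+9321312+5715424+1899612+359502+39325+2431+78+1 = 27644437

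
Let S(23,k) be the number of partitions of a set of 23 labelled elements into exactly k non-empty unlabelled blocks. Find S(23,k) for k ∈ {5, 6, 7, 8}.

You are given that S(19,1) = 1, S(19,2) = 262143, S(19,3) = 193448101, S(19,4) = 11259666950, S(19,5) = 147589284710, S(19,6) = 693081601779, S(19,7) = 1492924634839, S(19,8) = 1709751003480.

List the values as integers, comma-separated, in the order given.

i=20: T(20,2)=1+2·262143=524287 | T(20,3)=262143+3·193448101=580606446 | T(20,4)=193448101+4·11259666950=45232115901 | T(20,5)=11259666950+5·147589284710=749206090500 | T(20,6)=147589284710+6·693081601779=4306078895384 | T(20,7)=693081601779+7·1492924634839=11143554045652 | T(20,8)=1492924634839+8·1709751003480=15170932662679
i=21: T(21,3)=524287+3·580606446=1742343625 | T(21,4)=580606446+4·45232115901=181509070050 | T(21,5)=45232115901+5·749206090500=3791262568401 | T(21,6)=749206090500+6·4306078895384=26585679462804 | T(21,7)=4306078895384+7·11143554045652=82310957214948 | T(21,8)=11143554045652+8·15170932662679=132511015347084
i=22: T(22,4)=1742343625+4·181509070050=727778623825 | T(22,5)=181509070050+5·3791262568401=19137821912055 | T(22,6)=3791262568401+6·26585679462804=163305339345225 | T(22,7)=26585679462804+7·82310957214948=602762379967440 | T(22,8)=82310957214948+8·132511015347084=1142399079991620
i=23: T(23,5)=727778623825+5·19137821912055=96416888184100 | T(23,6)=19137821912055+6·163305339345225=998969857983405 | T(23,7)=163305339345225+7·602762379967440=4382641999117305 | T(23,8)=602762379967440+8·1142399079991620=9741955019900400
Read S(23,5) = 96416888184100, S(23,6) = 998969857983405, S(23,7) = 4382641999117305, S(23,8) = 9741955019900400.

96416888184100, 998969857983405, 4382641999117305, 9741955019900400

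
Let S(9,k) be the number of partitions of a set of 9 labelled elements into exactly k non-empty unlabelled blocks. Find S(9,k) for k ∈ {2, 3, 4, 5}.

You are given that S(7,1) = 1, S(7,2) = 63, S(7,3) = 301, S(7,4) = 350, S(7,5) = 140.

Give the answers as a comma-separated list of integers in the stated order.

row 8: T[8][1]=1·1+0=1  T[8][2]=2·63+1=127  T[8][3]=3·301+63=966  T[8][4]=4·350+301=1701  T[8][5]=5·140+350=1050
row 9: T[9][2]=2·127+1=255  T[9][3]=3·966+127=3025  T[9][4]=4·1701+966=7770  T[9][5]=5·1050+1701=6951
Read S(9,2) = 255, S(9,3) = 3025, S(9,4) = 7770, S(9,5) = 6951.

255, 3025, 7770, 6951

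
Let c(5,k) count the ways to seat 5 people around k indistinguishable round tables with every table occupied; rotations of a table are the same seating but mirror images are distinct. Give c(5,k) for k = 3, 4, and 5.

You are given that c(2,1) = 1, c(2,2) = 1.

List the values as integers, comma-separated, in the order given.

i=3: T(3,1)=0+2·1=2 | T(3,2)=1+2·1=3 | T(3,3)=1+2·0=1
i=4: T(4,2)=2+3·3=11 | T(4,3)=3+3·1=6 | T(4,4)=1+3·0=1
i=5: T(5,3)=11+4·6=35 | T(5,4)=6+4·1=10 | T(5,5)=1+4·0=1
Read c(5,3) = 35, c(5,4) = 10, c(5,5) = 1.

35, 10, 1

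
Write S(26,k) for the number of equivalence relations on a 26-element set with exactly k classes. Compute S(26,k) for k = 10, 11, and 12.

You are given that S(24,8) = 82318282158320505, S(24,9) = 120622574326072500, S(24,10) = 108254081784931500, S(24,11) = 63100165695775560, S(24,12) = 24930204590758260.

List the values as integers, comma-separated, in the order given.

[25] T[25,9]:9*120622574326072500+82318282158320505=1167921451092973005 · T[25,10]:10*108254081784931500+120622574326072500=1203163392175387500 · T[25,11]:11*63100165695775560+108254081784931500=802355904438462660 · T[25,12]:12*24930204590758260+63100165695775560=362262620784874680
[26] T[26,10]:10*1203163392175387500+1167921451092973005=13199555372846848005 · T[26,11]:11*802355904438462660+1203163392175387500=10029078340998476760 · T[26,12]:12*362262620784874680+802355904438462660=5149507353856958820
Read S(26,10) = 13199555372846848005, S(26,11) = 10029078340998476760, S(26,12) = 5149507353856958820.

13199555372846848005, 10029078340998476760, 5149507353856958820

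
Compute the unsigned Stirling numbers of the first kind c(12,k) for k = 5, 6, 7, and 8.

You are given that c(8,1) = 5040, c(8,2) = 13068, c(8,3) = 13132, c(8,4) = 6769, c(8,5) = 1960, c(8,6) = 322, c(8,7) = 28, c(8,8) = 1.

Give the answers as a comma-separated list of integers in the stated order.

45995730, 13339535, 2637558, 357423

@9  (9,2):13068·8+5040→109584, (9,3):13132·8+13068→118124, (9,4):6769·8+13132→67284, (9,5):1960·8+6769→22449, (9,6):322·8+1960→4536, (9,7):28·8+322→546, (9,8):1·8+28→36
@10  (10,3):118124·9+109584→1172700, (10,4):67284·9+118124→723680, (10,5):22449·9+67284→269325, (10,6):4536·9+22449→63273, (10,7):546·9+4536→9450, (10,8):36·9+546→870
@11  (11,4):723680·10+1172700→8409500, (11,5):269325·10+723680→3416930, (11,6):63273·10+269325→902055, (11,7):9450·10+63273→157773, (11,8):870·10+9450→18150
@12  (12,5):3416930·11+8409500→45995730, (12,6):902055·11+3416930→13339535, (12,7):157773·11+902055→2637558, (12,8):18150·11+157773→357423
Read c(12,5) = 45995730, c(12,6) = 13339535, c(12,7) = 2637558, c(12,8) = 357423.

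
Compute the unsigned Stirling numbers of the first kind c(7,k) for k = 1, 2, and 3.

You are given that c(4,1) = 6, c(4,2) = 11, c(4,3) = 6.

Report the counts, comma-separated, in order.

[5] T[5,1]:4*6+0=24 · T[5,2]:4*11+6=50 · T[5,3]:4*6+11=35
[6] T[6,1]:5*24+0=120 · T[6,2]:5*50+24=274 · T[6,3]:5*35+50=225
[7] T[7,1]:6*120+0=720 · T[7,2]:6*274+120=1764 · T[7,3]:6*225+274=1624
Read c(7,1) = 720, c(7,2) = 1764, c(7,3) = 1624.

720, 1764, 1624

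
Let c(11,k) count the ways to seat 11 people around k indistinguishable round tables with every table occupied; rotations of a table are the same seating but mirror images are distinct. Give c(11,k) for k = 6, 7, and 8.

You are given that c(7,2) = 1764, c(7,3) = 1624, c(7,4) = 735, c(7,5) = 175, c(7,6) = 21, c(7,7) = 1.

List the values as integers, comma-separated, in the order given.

902055, 157773, 18150

row 8: T[8][3]=7·1624+1764=13132  T[8][4]=7·735+1624=6769  T[8][5]=7·175+735=1960  T[8][6]=7·21+175=322  T[8][7]=7·1+21=28  T[8][8]=7·0+1=1
row 9: T[9][4]=8·6769+13132=67284  T[9][5]=8·1960+6769=22449  T[9][6]=8·322+1960=4536  T[9][7]=8·28+322=546  T[9][8]=8·1+28=36
row 10: T[10][5]=9·22449+67284=269325  T[10][6]=9·4536+22449=63273  T[10][7]=9·546+4536=9450  T[10][8]=9·36+546=870
row 11: T[11][6]=10·63273+269325=902055  T[11][7]=10·9450+63273=157773  T[11][8]=10·870+9450=18150
Read c(11,6) = 902055, c(11,7) = 157773, c(11,8) = 18150.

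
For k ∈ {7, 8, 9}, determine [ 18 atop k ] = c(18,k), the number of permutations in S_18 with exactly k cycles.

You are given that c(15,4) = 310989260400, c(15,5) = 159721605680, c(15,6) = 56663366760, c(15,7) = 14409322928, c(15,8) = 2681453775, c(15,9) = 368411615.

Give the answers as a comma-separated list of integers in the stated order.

row 16: T[16][5]=15·159721605680+310989260400=2706813345600  T[16][6]=15·56663366760+159721605680=1009672107080  T[16][7]=15·14409322928+56663366760=272803210680  T[16][8]=15·2681453775+14409322928=54631129553  T[16][9]=15·368411615+2681453775=8207628000
row 17: T[17][6]=16·1009672107080+2706813345600=18861567058880  T[17][7]=16·272803210680+1009672107080=5374523477960  T[17][8]=16·54631129553+272803210680=1146901283528  T[17][9]=16·8207628000+54631129553=185953177553
row 18: T[18][7]=17·5374523477960+18861567058880=110228466184200  T[18][8]=17·1146901283528+5374523477960=24871845297936  T[18][9]=17·185953177553+1146901283528=4308105301929
Read c(18,7) = 110228466184200, c(18,8) = 24871845297936, c(18,9) = 4308105301929.

110228466184200, 24871845297936, 4308105301929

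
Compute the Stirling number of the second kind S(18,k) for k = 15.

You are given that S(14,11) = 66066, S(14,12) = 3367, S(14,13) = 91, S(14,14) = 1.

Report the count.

r15: T_15,12=12×3367+66066=106470; T_15,13=13×91+3367=4550; T_15,14=14×1+91=105; T_15,15=15×0+1=1
r16: T_16,13=13×4550+106470=165620; T_16,14=14×105+4550=6020; T_16,15=15×1+105=120
r17: T_17,14=14×6020+165620=249900; T_17,15=15×120+6020=7820
r18: T_18,15=15×7820+249900=367200
Read S(18,15) = 367200.

367200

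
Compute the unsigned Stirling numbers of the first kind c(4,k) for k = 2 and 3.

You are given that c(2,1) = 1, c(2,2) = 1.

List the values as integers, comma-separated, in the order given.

11, 6

row 3: T[3][1]=2·1+0=2  T[3][2]=2·1+1=3  T[3][3]=2·0+1=1
row 4: T[4][2]=3·3+2=11  T[4][3]=3·1+3=6
Read c(4,2) = 11, c(4,3) = 6.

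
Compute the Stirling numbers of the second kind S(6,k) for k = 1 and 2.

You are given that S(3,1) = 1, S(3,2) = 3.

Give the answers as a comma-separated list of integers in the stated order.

1, 31

@4  (4,1):1·1+0→1, (4,2):3·2+1→7
@5  (5,1):1·1+0→1, (5,2):7·2+1→15
@6  (6,1):1·1+0→1, (6,2):15·2+1→31
Read S(6,1) = 1, S(6,2) = 31.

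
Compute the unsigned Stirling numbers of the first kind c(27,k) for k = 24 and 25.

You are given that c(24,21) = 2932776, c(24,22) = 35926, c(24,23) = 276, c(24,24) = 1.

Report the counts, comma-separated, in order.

[25] T[25,22]:24*35926+2932776=3795000 · T[25,23]:24*276+35926=42550 · T[25,24]:24*1+276=300 · T[25,25]:24*0+1=1
[26] T[26,23]:25*42550+3795000=4858750 · T[26,24]:25*300+42550=50050 · T[26,25]:25*1+300=325
[27] T[27,24]:26*50050+4858750=6160050 · T[27,25]:26*325+50050=58500
Read c(27,24) = 6160050, c(27,25) = 58500.

6160050, 58500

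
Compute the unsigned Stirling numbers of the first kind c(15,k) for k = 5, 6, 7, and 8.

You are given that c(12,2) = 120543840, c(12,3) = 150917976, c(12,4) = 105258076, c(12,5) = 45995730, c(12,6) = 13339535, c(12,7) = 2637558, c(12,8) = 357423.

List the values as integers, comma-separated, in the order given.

159721605680, 56663366760, 14409322928, 2681453775

@13  (13,3):150917976·12+120543840→1931559552, (13,4):105258076·12+150917976→1414014888, (13,5):45995730·12+105258076→657206836, (13,6):13339535·12+45995730→206070150, (13,7):2637558·12+13339535→44990231, (13,8):357423·12+2637558→6926634
@14  (14,4):1414014888·13+1931559552→20313753096, (14,5):657206836·13+1414014888→9957703756, (14,6):206070150·13+657206836→3336118786, (14,7):44990231·13+206070150→790943153, (14,8):6926634·13+44990231→135036473
@15  (15,5):9957703756·14+20313753096→159721605680, (15,6):3336118786·14+9957703756→56663366760, (15,7):790943153·14+3336118786→14409322928, (15,8):135036473·14+790943153→2681453775
Read c(15,5) = 159721605680, c(15,6) = 56663366760, c(15,7) = 14409322928, c(15,8) = 2681453775.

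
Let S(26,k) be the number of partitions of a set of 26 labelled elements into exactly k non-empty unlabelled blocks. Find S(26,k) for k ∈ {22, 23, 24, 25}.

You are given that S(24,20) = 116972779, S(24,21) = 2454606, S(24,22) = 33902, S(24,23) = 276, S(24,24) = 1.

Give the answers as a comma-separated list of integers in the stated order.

@25  (25,21):2454606·21+116972779→168519505, (25,22):33902·22+2454606→3200450, (25,23):276·23+33902→40250, (25,24):1·24+276→300, (25,25):0·25+1→1
@26  (26,22):3200450·22+168519505→238929405, (26,23):40250·23+3200450→4126200, (26,24):300·24+40250→47450, (26,25):1·25+300→325
Read S(26,22) = 238929405, S(26,23) = 4126200, S(26,24) = 47450, S(26,25) = 325.

238929405, 4126200, 47450, 325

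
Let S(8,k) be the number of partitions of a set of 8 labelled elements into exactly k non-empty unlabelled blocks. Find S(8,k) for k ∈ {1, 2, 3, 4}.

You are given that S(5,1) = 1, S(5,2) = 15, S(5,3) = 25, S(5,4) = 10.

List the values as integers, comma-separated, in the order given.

1, 127, 966, 1701

@6  (6,1):1·1+0→1, (6,2):15·2+1→31, (6,3):25·3+15→90, (6,4):10·4+25→65
@7  (7,1):1·1+0→1, (7,2):31·2+1→63, (7,3):90·3+31→301, (7,4):65·4+90→350
@8  (8,1):1·1+0→1, (8,2):63·2+1→127, (8,3):301·3+63→966, (8,4):350·4+301→1701
Read S(8,1) = 1, S(8,2) = 127, S(8,3) = 966, S(8,4) = 1701.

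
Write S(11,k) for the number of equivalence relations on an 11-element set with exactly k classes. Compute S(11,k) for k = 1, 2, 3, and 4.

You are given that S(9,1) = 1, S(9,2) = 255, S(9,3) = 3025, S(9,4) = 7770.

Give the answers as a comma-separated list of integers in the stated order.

[10] T[10,1]:1*1+0=1 · T[10,2]:2*255+1=511 · T[10,3]:3*3025+255=9330 · T[10,4]:4*7770+3025=34105
[11] T[11,1]:1*1+0=1 · T[11,2]:2*511+1=1023 · T[11,3]:3*9330+511=28501 · T[11,4]:4*34105+9330=145750
Read S(11,1) = 1, S(11,2) = 1023, S(11,3) = 28501, S(11,4) = 145750.

1, 1023, 28501, 145750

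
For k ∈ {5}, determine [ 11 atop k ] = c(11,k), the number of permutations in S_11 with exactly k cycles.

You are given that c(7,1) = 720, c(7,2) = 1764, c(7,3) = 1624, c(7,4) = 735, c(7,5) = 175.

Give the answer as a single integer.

3416930

[8] T[8,2]:7*1764+720=13068 · T[8,3]:7*1624+1764=13132 · T[8,4]:7*735+1624=6769 · T[8,5]:7*175+735=1960
[9] T[9,3]:8*13132+13068=118124 · T[9,4]:8*6769+13132=67284 · T[9,5]:8*1960+6769=22449
[10] T[10,4]:9*67284+118124=723680 · T[10,5]:9*22449+67284=269325
[11] T[11,5]:10*269325+723680=3416930
Read c(11,5) = 3416930.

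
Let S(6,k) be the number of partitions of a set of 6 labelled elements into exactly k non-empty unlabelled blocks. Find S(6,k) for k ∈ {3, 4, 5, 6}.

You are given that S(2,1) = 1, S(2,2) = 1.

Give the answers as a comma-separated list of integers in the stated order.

i=3: T(3,1)=0+1·1=1 | T(3,2)=1+2·1=3 | T(3,3)=1+3·0=1
i=4: T(4,1)=0+1·1=1 | T(4,2)=1+2·3=7 | T(4,3)=3+3·1=6 | T(4,4)=1+4·0=1
i=5: T(5,2)=1+2·7=15 | T(5,3)=7+3·6=25 | T(5,4)=6+4·1=10 | T(5,5)=1+5·0=1
i=6: T(6,3)=15+3·25=90 | T(6,4)=25+4·10=65 | T(6,5)=10+5·1=15 | T(6,6)=1+6·0=1
Read S(6,3) = 90, S(6,4) = 65, S(6,5) = 15, S(6,6) = 1.

90, 65, 15, 1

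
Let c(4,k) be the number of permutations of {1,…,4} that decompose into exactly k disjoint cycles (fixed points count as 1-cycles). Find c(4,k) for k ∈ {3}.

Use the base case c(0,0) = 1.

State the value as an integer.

i=1: T(1,1)=1+0·0=1
i=2: T(2,1)=0+1·1=1 | T(2,2)=1+1·0=1
i=3: T(3,2)=1+2·1=3 | T(3,3)=1+2·0=1
i=4: T(4,3)=3+3·1=6
Read c(4,3) = 6.

6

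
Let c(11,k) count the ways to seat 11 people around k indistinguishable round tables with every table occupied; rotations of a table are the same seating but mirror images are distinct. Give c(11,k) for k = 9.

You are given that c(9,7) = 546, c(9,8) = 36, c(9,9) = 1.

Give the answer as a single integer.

i=10: T(10,8)=546+9·36=870 | T(10,9)=36+9·1=45
i=11: T(11,9)=870+10·45=1320
Read c(11,9) = 1320.

1320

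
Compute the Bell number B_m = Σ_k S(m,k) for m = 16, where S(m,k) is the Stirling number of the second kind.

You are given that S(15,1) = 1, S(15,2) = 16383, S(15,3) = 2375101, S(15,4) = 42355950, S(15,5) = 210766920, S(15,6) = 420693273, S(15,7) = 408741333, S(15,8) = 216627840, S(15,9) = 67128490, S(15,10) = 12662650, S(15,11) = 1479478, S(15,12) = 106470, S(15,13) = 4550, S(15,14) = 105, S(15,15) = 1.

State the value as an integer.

r16: T_16,1=1×1+0=1; T_16,2=2×16383+1=32767; T_16,3=3×2375101+16383=7141686; T_16,4=4×42355950+2375101=171798901; T_16,5=5×210766920+42355950=1096190550; T_16,6=6×420693273+210766920=2734926558; T_16,7=7×408741333+420693273=3281882604; T_16,8=8×216627840+408741333=2141764053; T_16,9=9×67128490+216627840=820784250; T_16,10=10×12662650+67128490=193754990; T_16,11=11×1479478+12662650=28936908; T_16,12=12×106470+1479478=2757118; T_16,13=13×4550+106470=165620; T_16,14=14×105+4550=6020; T_16,15=15×1+105=120; T_16,16=16×0+1=1
B_16 = ΣS(16,k) = 1+32767+7141686+171798901+1096190550+2734926558+3281882604+2141764053+820784250+193754990+28936908+2757118+165620+6020+120+1 = 10480142147

10480142147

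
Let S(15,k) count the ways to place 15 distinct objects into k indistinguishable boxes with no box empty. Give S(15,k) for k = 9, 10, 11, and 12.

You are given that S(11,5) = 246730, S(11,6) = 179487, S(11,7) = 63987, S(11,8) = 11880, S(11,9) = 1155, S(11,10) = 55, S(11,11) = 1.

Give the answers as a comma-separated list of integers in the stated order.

i=12: T(12,6)=246730+6·179487=1323652 | T(12,7)=179487+7·63987=627396 | T(12,8)=63987+8·11880=159027 | T(12,9)=11880+9·1155=22275 | T(12,10)=1155+10·55=1705 | T(12,11)=55+11·1=66 | T(12,12)=1+12·0=1
i=13: T(13,7)=1323652+7·627396=5715424 | T(13,8)=627396+8·159027=1899612 | T(13,9)=159027+9·22275=359502 | T(13,10)=22275+10·1705=39325 | T(13,11)=1705+11·66=2431 | T(13,12)=66+12·1=78
i=14: T(14,8)=5715424+8·1899612=20912320 | T(14,9)=1899612+9·359502=5135130 | T(14,10)=359502+10·39325=752752 | T(14,11)=39325+11·2431=66066 | T(14,12)=2431+12·78=3367
i=15: T(15,9)=20912320+9·5135130=67128490 | T(15,10)=5135130+10·752752=12662650 | T(15,11)=752752+11·66066=1479478 | T(15,12)=66066+12·3367=106470
Read S(15,9) = 67128490, S(15,10) = 12662650, S(15,11) = 1479478, S(15,12) = 106470.

67128490, 12662650, 1479478, 106470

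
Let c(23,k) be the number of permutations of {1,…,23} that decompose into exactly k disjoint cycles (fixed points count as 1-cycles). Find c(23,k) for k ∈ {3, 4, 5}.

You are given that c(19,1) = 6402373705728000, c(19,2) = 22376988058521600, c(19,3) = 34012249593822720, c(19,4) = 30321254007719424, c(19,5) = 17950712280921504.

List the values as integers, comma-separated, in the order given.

@20  (20,1):6402373705728000·19+0→121645100408832000, (20,2):22376988058521600·19+6402373705728000→431565146817638400, (20,3):34012249593822720·19+22376988058521600→668609730341153280, (20,4):30321254007719424·19+34012249593822720→610116075740491776, (20,5):17950712280921504·19+30321254007719424→371384787345228000
@21  (21,1):121645100408832000·20+0→2432902008176640000, (21,2):431565146817638400·20+121645100408832000→8752948036761600000, (21,3):668609730341153280·20+431565146817638400→13803759753640704000, (21,4):610116075740491776·20+668609730341153280→12870931245150988800, (21,5):371384787345228000·20+610116075740491776→8037811822645051776
@22  (22,2):8752948036761600000·21+2432902008176640000→186244810780170240000, (22,3):13803759753640704000·21+8752948036761600000→298631902863216384000, (22,4):12870931245150988800·21+13803759753640704000→284093315901811468800, (22,5):8037811822645051776·21+12870931245150988800→181664979520697076096
@23  (23,3):298631902863216384000·22+186244810780170240000→6756146673770930688000, (23,4):284093315901811468800·22+298631902863216384000→6548684852703068697600, (23,5):181664979520697076096·22+284093315901811468800→4280722865357147142912
Read c(23,3) = 6756146673770930688000, c(23,4) = 6548684852703068697600, c(23,5) = 4280722865357147142912.

6756146673770930688000, 6548684852703068697600, 4280722865357147142912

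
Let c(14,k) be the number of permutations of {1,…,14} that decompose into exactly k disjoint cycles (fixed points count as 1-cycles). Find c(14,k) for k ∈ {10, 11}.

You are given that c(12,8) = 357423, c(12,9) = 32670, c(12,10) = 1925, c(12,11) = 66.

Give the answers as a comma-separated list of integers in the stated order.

1474473, 91091

i=13: T(13,9)=357423+12·32670=749463 | T(13,10)=32670+12·1925=55770 | T(13,11)=1925+12·66=2717
i=14: T(14,10)=749463+13·55770=1474473 | T(14,11)=55770+13·2717=91091
Read c(14,10) = 1474473, c(14,11) = 91091.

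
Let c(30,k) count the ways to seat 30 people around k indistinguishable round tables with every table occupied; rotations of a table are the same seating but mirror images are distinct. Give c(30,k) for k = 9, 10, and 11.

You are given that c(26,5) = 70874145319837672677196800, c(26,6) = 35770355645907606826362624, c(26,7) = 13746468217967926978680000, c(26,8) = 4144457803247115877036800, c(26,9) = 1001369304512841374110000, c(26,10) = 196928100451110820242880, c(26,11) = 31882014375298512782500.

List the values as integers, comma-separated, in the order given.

981347603630155088295475765440, 215760462268683520394805979744, 39539238727270799376544542000

r27: T_27,6=26×35770355645907606826362624+70874145319837672677196800=1000903392113435450162625024; T_27,7=26×13746468217967926978680000+35770355645907606826362624=393178529313073708272042624; T_27,8=26×4144457803247115877036800+13746468217967926978680000=121502371102392939781636800; T_27,9=26×1001369304512841374110000+4144457803247115877036800=30180059720580991603896800; T_27,10=26×196928100451110820242880+1001369304512841374110000=6121499916241722700424880; T_27,11=26×31882014375298512782500+196928100451110820242880=1025860474208872152587880
r28: T_28,7=27×393178529313073708272042624+1000903392113435450162625024=11616723683566425573507775872; T_28,8=27×121502371102392939781636800+393178529313073708272042624=3673742549077683082376236224; T_28,9=27×30180059720580991603896800+121502371102392939781636800=936363983558079713086850400; T_28,10=27×6121499916241722700424880+30180059720580991603896800=195460557459107504515368560; T_28,11=27×1025860474208872152587880+6121499916241722700424880=33819732719881270820297640
r29: T_29,8=28×3673742549077683082376236224+11616723683566425573507775872=114481515057741551880042390144; T_29,9=28×936363983558079713086850400+3673742549077683082376236224=29891934088703915048808047424; T_29,10=28×195460557459107504515368560+936363983558079713086850400=6409259592413089839517170080; T_29,11=28×33819732719881270820297640+195460557459107504515368560=1142413073615783087483702480
r30: T_30,9=29×29891934088703915048808047424+114481515057741551880042390144=981347603630155088295475765440; T_30,10=29×6409259592413089839517170080+29891934088703915048808047424=215760462268683520394805979744; T_30,11=29×1142413073615783087483702480+6409259592413089839517170080=39539238727270799376544542000
Read c(30,9) = 981347603630155088295475765440, c(30,10) = 215760462268683520394805979744, c(30,11) = 39539238727270799376544542000.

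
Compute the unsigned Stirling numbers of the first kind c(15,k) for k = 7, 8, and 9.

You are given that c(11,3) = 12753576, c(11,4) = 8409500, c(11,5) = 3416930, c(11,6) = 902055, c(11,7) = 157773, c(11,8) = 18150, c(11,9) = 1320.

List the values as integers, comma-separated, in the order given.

@12  (12,4):8409500·11+12753576→105258076, (12,5):3416930·11+8409500→45995730, (12,6):902055·11+3416930→13339535, (12,7):157773·11+902055→2637558, (12,8):18150·11+157773→357423, (12,9):1320·11+18150→32670
@13  (13,5):45995730·12+105258076→657206836, (13,6):13339535·12+45995730→206070150, (13,7):2637558·12+13339535→44990231, (13,8):357423·12+2637558→6926634, (13,9):32670·12+357423→749463
@14  (14,6):206070150·13+657206836→3336118786, (14,7):44990231·13+206070150→790943153, (14,8):6926634·13+44990231→135036473, (14,9):749463·13+6926634→16669653
@15  (15,7):790943153·14+3336118786→14409322928, (15,8):135036473·14+790943153→2681453775, (15,9):16669653·14+135036473→368411615
Read c(15,7) = 14409322928, c(15,8) = 2681453775, c(15,9) = 368411615.

14409322928, 2681453775, 368411615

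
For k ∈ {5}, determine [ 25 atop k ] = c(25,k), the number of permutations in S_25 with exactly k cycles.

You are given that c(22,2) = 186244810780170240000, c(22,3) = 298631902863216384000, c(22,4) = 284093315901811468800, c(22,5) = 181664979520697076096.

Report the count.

[23] T[23,3]:22*298631902863216384000+186244810780170240000=6756146673770930688000 · T[23,4]:22*284093315901811468800+298631902863216384000=6548684852703068697600 · T[23,5]:22*181664979520697076096+284093315901811468800=4280722865357147142912
[24] T[24,4]:23*6548684852703068697600+6756146673770930688000=157375898285941510732800 · T[24,5]:23*4280722865357147142912+6548684852703068697600=105005310755917452984576
[25] T[25,5]:24*105005310755917452984576+157375898285941510732800=2677503356427960382362624
Read c(25,5) = 2677503356427960382362624.

2677503356427960382362624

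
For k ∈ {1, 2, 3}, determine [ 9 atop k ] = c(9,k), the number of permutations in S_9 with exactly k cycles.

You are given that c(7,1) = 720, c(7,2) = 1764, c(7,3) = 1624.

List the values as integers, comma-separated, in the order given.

40320, 109584, 118124

[8] T[8,1]:7*720+0=5040 · T[8,2]:7*1764+720=13068 · T[8,3]:7*1624+1764=13132
[9] T[9,1]:8*5040+0=40320 · T[9,2]:8*13068+5040=109584 · T[9,3]:8*13132+13068=118124
Read c(9,1) = 40320, c(9,2) = 109584, c(9,3) = 118124.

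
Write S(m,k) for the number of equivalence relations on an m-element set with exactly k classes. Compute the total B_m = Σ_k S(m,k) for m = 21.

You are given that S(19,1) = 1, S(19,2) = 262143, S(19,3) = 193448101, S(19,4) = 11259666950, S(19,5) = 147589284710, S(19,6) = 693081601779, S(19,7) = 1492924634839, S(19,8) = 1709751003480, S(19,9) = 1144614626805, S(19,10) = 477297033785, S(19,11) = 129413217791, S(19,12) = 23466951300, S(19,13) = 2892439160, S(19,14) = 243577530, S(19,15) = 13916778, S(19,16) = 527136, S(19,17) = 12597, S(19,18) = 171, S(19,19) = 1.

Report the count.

474869816156751

row 20: T[20][1]=1·1+0=1  T[20][2]=2·262143+1=524287  T[20][3]=3·193448101+262143=580606446  T[20][4]=4·11259666950+193448101=45232115901  T[20][5]=5·147589284710+11259666950=749206090500  T[20][6]=6·693081601779+147589284710=4306078895384  T[20][7]=7·1492924634839+693081601779=11143554045652  T[20][8]=8·1709751003480+1492924634839=15170932662679  T[20][9]=9·1144614626805+1709751003480=12011282644725  T[20][10]=10·477297033785+1144614626805=5917584964655  T[20][11]=11·129413217791+477297033785=1900842429486  T[20][12]=12·23466951300+129413217791=411016633391  T[20][13]=13·2892439160+23466951300=61068660380  T[20][14]=14·243577530+2892439160=6302524580  T[20][15]=15·13916778+243577530=452329200  T[20][16]=16·527136+13916778=22350954  T[20][17]=17·12597+527136=741285  T[20][18]=18·171+12597=15675  T[20][19]=19·1+171=190  T[20][20]=20·0+1=1
row 21: T[21][1]=1·1+0=1  T[21][2]=2·524287+1=1048575  T[21][3]=3·580606446+524287=1742343625  T[21][4]=4·45232115901+580606446=181509070050  T[21][5]=5·749206090500+45232115901=3791262568401  T[21][6]=6·4306078895384+749206090500=26585679462804  T[21][7]=7·11143554045652+4306078895384=82310957214948  T[21][8]=8·15170932662679+11143554045652=132511015347084  T[21][9]=9·12011282644725+15170932662679=123272476465204  T[21][10]=10·5917584964655+12011282644725=71187132291275  T[21][11]=11·1900842429486+5917584964655=26826851689001  T[21][12]=12·411016633391+1900842429486=6833042030178  T[21][13]=13·61068660380+411016633391=1204909218331  T[21][14]=14·6302524580+61068660380=149304004500  T[21][15]=15·452329200+6302524580=13087462580  T[21][16]=16·22350954+452329200=809944464  T[21][17]=17·741285+22350954=34952799  T[21][18]=18·15675+741285=1023435  T[21][19]=19·190+15675=19285  T[21][20]=20·1+190=210  T[21][21]=21·0+1=1
B_21 = ΣS(21,k) = 1+1048575+1742343625+181509070050+3791262568401+26585679462804+82310957214948+132511015347084+123272476465204+71187132291275+26826851689001+6833042030178+1204909218331+149304004500+13087462580+809944464+34952799+1023435+19285+210+1 = 474869816156751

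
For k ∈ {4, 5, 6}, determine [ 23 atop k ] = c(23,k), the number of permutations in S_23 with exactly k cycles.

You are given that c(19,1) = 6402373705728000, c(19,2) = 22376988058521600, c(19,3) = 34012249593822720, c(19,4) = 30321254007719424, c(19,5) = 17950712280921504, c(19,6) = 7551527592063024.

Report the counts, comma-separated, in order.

i=20: T(20,1)=0+19·6402373705728000=121645100408832000 | T(20,2)=6402373705728000+19·22376988058521600=431565146817638400 | T(20,3)=22376988058521600+19·34012249593822720=668609730341153280 | T(20,4)=34012249593822720+19·30321254007719424=610116075740491776 | T(20,5)=30321254007719424+19·17950712280921504=371384787345228000 | T(20,6)=17950712280921504+19·7551527592063024=161429736530118960
i=21: T(21,2)=121645100408832000+20·431565146817638400=8752948036761600000 | T(21,3)=431565146817638400+20·668609730341153280=13803759753640704000 | T(21,4)=668609730341153280+20·610116075740491776=12870931245150988800 | T(21,5)=610116075740491776+20·371384787345228000=8037811822645051776 | T(21,6)=371384787345228000+20·161429736530118960=3599979517947607200
i=22: T(22,3)=8752948036761600000+21·13803759753640704000=298631902863216384000 | T(22,4)=13803759753640704000+21·12870931245150988800=284093315901811468800 | T(22,5)=12870931245150988800+21·8037811822645051776=181664979520697076096 | T(22,6)=8037811822645051776+21·3599979517947607200=83637381699544802976
i=23: T(23,4)=298631902863216384000+22·284093315901811468800=6548684852703068697600 | T(23,5)=284093315901811468800+22·181664979520697076096=4280722865357147142912 | T(23,6)=181664979520697076096+22·83637381699544802976=2021687376910682741568
Read c(23,4) = 6548684852703068697600, c(23,5) = 4280722865357147142912, c(23,6) = 2021687376910682741568.

6548684852703068697600, 4280722865357147142912, 2021687376910682741568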